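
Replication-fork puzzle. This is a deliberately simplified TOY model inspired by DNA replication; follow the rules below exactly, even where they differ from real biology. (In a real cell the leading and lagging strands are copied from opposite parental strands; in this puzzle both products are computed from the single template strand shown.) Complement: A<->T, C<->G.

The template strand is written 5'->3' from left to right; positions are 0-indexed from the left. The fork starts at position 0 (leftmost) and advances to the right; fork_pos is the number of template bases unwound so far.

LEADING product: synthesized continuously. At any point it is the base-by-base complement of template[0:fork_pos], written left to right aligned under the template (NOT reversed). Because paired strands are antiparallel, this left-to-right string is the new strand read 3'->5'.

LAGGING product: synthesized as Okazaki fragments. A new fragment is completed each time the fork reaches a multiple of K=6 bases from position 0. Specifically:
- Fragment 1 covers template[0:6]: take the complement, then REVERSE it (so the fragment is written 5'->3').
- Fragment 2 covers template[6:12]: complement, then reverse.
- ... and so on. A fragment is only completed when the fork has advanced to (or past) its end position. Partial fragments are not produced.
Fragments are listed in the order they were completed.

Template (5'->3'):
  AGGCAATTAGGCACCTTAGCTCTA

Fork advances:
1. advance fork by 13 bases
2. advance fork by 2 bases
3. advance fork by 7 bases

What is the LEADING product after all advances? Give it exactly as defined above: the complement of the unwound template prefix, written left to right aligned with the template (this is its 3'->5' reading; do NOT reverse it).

Step 1: advance 13 -> fork_pos = 0 + 13 = 13.
Step 2: advance 2 -> fork_pos = 13 + 2 = 15.
Step 3: advance 7 -> fork_pos = 15 + 7 = 22.
Unwound prefix: template[0:22] = AGGCAATTAGGCACCTTAGCTC
Complement it base by base (A<->T, C<->G), keeping left-to-right order:
  [0:5] AGGCA -> TCCGT
  [5:10] ATTAG -> TAATC
  [10:15] GCACC -> CGTGG
  [15:20] TTAGC -> AATCG
  [20:22] TC -> AG
Concatenate: TCCGTTAATCCGTGGAATCGAG (length 22; written aligned with the template, i.e. 3'->5').

Answer: TCCGTTAATCCGTGGAATCGAG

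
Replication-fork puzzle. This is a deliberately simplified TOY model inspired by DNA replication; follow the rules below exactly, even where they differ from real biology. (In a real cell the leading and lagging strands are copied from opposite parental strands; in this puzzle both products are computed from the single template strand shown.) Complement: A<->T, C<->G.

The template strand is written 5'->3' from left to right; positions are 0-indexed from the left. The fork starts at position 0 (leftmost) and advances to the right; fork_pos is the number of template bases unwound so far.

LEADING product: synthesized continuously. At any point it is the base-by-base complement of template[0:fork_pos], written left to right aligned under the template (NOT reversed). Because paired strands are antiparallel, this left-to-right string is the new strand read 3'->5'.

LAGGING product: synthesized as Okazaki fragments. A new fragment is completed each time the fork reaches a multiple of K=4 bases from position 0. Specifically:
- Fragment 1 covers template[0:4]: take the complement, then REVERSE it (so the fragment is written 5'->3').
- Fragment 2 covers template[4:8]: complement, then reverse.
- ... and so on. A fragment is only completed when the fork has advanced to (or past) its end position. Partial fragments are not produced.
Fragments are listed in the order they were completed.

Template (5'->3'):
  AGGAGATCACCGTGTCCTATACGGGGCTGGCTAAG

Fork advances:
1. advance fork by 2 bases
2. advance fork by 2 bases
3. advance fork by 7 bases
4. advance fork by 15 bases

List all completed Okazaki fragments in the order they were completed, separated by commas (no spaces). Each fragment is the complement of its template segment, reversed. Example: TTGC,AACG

Answer: TCCT,GATC,CGGT,GACA,ATAG,CCGT

Derivation:
Step 1: advance 2 -> fork_pos = 0 + 2 = 2. Next multiple of 4 is 4 (not reached); still 0 fragment(s).
Step 2: advance 2 -> fork_pos = 2 + 2 = 4. Reached multiple(s) of 4: 4 -> fragment 1 completed (1 total).
Step 3: advance 7 -> fork_pos = 4 + 7 = 11. Reached multiple(s) of 4: 8 -> fragment 2 completed (2 total).
Step 4: advance 15 -> fork_pos = 11 + 15 = 26. Reached multiple(s) of 4: 12, 16, 20, 24 -> fragments 3-6 completed (6 total).
Final fork_pos = 26, so 6 fragment(s) are complete. Build each: template segment -> complement -> reverse.
Fragment 1: template[0:4] = AGGA -> complement TCCT -> reversed TCCT
Fragment 2: template[4:8] = GATC -> complement CTAG -> reversed GATC
Fragment 3: template[8:12] = ACCG -> complement TGGC -> reversed CGGT
Fragment 4: template[12:16] = TGTC -> complement ACAG -> reversed GACA
Fragment 5: template[16:20] = CTAT -> complement GATA -> reversed ATAG
Fragment 6: template[20:24] = ACGG -> complement TGCC -> reversed CCGT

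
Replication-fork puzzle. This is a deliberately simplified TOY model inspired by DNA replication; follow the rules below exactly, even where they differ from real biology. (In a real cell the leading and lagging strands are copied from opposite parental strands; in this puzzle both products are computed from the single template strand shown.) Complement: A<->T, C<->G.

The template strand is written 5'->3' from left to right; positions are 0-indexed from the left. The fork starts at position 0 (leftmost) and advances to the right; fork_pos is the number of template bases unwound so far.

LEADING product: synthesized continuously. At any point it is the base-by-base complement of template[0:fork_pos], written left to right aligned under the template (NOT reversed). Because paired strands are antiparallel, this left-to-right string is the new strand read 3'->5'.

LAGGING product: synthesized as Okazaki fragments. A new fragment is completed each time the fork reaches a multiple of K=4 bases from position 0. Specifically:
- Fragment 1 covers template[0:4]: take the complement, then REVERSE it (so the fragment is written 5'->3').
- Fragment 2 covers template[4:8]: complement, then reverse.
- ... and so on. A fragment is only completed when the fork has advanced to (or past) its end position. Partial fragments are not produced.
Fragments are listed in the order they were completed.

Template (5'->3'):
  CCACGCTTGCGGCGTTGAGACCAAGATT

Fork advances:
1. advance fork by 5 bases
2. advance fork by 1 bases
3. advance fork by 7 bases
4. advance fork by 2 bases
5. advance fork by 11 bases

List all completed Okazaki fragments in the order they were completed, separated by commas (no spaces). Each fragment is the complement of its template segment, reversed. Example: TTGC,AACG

Step 1: advance 5 -> fork_pos = 0 + 5 = 5. Reached multiple(s) of 4: 4 -> fragment 1 completed (1 total).
Step 2: advance 1 -> fork_pos = 5 + 1 = 6. Next multiple of 4 is 8 (not reached); still 1 fragment(s).
Step 3: advance 7 -> fork_pos = 6 + 7 = 13. Reached multiple(s) of 4: 8, 12 -> fragments 2-3 completed (3 total).
Step 4: advance 2 -> fork_pos = 13 + 2 = 15. Next multiple of 4 is 16 (not reached); still 3 fragment(s).
Step 5: advance 11 -> fork_pos = 15 + 11 = 26. Reached multiple(s) of 4: 16, 20, 24 -> fragments 4-6 completed (6 total).
Final fork_pos = 26, so 6 fragment(s) are complete. Build each: template segment -> complement -> reverse.
Fragment 1: template[0:4] = CCAC -> complement GGTG -> reversed GTGG
Fragment 2: template[4:8] = GCTT -> complement CGAA -> reversed AAGC
Fragment 3: template[8:12] = GCGG -> complement CGCC -> reversed CCGC
Fragment 4: template[12:16] = CGTT -> complement GCAA -> reversed AACG
Fragment 5: template[16:20] = GAGA -> complement CTCT -> reversed TCTC
Fragment 6: template[20:24] = CCAA -> complement GGTT -> reversed TTGG

Answer: GTGG,AAGC,CCGC,AACG,TCTC,TTGG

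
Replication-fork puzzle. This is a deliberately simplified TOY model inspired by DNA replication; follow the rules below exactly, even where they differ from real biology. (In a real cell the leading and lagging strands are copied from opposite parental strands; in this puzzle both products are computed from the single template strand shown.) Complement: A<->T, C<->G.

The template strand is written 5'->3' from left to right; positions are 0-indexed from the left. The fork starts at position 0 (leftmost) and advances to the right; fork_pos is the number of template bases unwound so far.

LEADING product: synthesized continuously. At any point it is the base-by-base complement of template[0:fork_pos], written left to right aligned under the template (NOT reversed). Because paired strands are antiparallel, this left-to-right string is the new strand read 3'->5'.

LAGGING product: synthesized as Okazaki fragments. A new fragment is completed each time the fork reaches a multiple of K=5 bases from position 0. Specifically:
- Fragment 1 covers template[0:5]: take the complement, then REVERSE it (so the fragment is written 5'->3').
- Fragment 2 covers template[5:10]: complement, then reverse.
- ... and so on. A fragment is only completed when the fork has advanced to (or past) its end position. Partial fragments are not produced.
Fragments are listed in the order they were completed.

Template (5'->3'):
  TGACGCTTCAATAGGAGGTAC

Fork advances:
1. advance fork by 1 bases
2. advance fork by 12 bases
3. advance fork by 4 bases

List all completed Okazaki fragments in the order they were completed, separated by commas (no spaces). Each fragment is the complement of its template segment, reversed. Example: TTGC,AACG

Answer: CGTCA,TGAAG,CCTAT

Derivation:
Step 1: advance 1 -> fork_pos = 0 + 1 = 1. Next multiple of 5 is 5 (not reached); still 0 fragment(s).
Step 2: advance 12 -> fork_pos = 1 + 12 = 13. Reached multiple(s) of 5: 5, 10 -> fragments 1-2 completed (2 total).
Step 3: advance 4 -> fork_pos = 13 + 4 = 17. Reached multiple(s) of 5: 15 -> fragment 3 completed (3 total).
Final fork_pos = 17, so 3 fragment(s) are complete. Build each: template segment -> complement -> reverse.
Fragment 1: template[0:5] = TGACG -> complement ACTGC -> reversed CGTCA
Fragment 2: template[5:10] = CTTCA -> complement GAAGT -> reversed TGAAG
Fragment 3: template[10:15] = ATAGG -> complement TATCC -> reversed CCTAT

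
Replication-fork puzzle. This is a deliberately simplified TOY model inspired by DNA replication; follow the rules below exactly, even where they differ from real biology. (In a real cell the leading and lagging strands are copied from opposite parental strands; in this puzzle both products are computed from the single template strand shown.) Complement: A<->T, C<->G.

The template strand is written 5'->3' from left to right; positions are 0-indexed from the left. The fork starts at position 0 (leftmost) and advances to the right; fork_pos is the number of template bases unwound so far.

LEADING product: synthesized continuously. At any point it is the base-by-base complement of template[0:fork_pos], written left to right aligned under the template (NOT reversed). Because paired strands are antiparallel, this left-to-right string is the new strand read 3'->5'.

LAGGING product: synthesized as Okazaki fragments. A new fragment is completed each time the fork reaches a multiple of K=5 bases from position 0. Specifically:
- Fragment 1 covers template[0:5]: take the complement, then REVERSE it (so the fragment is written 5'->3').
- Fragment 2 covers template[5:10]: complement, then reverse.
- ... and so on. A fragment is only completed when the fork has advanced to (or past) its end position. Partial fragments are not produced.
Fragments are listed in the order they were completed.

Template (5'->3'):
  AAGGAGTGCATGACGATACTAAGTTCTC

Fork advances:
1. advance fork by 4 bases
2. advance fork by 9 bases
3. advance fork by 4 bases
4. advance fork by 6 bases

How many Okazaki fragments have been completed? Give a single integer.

Step 1: advance 4 -> fork_pos = 0 + 4 = 4. Next multiple of 5 is 5 (not reached); still 0 fragment(s).
Step 2: advance 9 -> fork_pos = 4 + 9 = 13. Reached multiple(s) of 5: 5, 10 -> fragments 1-2 completed (2 total).
Step 3: advance 4 -> fork_pos = 13 + 4 = 17. Reached multiple(s) of 5: 15 -> fragment 3 completed (3 total).
Step 4: advance 6 -> fork_pos = 17 + 6 = 23. Reached multiple(s) of 5: 20 -> fragment 4 completed (4 total).
Check: final fork_pos = 23; the multiples of 5 that are <= 23 are 5..20 -> 23 // 5 = 4 completed fragment(s).

Answer: 4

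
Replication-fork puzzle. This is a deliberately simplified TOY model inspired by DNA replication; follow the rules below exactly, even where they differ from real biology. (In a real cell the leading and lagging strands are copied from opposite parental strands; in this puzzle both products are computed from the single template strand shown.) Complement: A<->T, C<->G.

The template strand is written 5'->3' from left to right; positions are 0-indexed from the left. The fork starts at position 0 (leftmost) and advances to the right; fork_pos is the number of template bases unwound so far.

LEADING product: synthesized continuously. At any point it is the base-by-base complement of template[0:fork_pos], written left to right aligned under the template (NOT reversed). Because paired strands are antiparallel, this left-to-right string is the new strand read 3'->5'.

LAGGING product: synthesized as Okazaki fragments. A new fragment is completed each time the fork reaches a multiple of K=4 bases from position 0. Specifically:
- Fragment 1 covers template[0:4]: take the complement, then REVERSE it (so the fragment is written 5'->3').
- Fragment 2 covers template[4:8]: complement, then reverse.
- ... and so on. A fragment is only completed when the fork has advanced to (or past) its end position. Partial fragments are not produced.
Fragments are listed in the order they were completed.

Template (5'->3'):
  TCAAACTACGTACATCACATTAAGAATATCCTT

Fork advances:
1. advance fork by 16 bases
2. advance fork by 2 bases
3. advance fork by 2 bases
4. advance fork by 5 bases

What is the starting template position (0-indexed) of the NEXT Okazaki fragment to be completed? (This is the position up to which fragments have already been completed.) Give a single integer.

Step 1: advance 16 -> fork_pos = 0 + 16 = 16. Reached multiple(s) of 4: 4, 8, 12, 16 -> fragments 1-4 completed (4 total).
Step 2: advance 2 -> fork_pos = 16 + 2 = 18. Next multiple of 4 is 20 (not reached); still 4 fragment(s).
Step 3: advance 2 -> fork_pos = 18 + 2 = 20. Reached multiple(s) of 4: 20 -> fragment 5 completed (5 total).
Step 4: advance 5 -> fork_pos = 20 + 5 = 25. Reached multiple(s) of 4: 24 -> fragment 6 completed (6 total).
6 fragment(s) completed, covering template[0:24] (6 x 4 = 24). The next fragment, fragment 7, covers template[24:28], so it starts at position 24.

Answer: 24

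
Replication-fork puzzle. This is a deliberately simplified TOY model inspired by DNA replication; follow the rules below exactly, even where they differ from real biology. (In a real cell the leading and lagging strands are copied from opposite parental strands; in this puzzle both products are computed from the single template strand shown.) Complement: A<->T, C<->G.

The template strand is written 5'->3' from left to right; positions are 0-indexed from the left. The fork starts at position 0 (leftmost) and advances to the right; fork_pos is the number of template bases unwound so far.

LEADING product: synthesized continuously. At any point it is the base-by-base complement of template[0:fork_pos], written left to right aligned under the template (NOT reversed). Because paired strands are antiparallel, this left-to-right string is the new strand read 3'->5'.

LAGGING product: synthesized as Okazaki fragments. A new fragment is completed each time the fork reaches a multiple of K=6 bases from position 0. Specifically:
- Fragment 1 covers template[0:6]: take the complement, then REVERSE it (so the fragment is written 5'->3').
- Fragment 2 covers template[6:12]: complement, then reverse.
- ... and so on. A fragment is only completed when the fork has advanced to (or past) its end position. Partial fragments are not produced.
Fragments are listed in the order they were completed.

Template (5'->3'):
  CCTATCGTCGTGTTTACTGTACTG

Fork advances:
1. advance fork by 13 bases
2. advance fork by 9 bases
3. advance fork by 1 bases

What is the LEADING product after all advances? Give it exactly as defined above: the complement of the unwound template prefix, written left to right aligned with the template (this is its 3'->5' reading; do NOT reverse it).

Step 1: advance 13 -> fork_pos = 0 + 13 = 13.
Step 2: advance 9 -> fork_pos = 13 + 9 = 22.
Step 3: advance 1 -> fork_pos = 22 + 1 = 23.
Unwound prefix: template[0:23] = CCTATCGTCGTGTTTACTGTACT
Complement it base by base (A<->T, C<->G), keeping left-to-right order:
  [0:5] CCTAT -> GGATA
  [5:10] CGTCG -> GCAGC
  [10:15] TGTTT -> ACAAA
  [15:20] ACTGT -> TGACA
  [20:23] ACT -> TGA
Concatenate: GGATAGCAGCACAAATGACATGA (length 23; written aligned with the template, i.e. 3'->5').

Answer: GGATAGCAGCACAAATGACATGA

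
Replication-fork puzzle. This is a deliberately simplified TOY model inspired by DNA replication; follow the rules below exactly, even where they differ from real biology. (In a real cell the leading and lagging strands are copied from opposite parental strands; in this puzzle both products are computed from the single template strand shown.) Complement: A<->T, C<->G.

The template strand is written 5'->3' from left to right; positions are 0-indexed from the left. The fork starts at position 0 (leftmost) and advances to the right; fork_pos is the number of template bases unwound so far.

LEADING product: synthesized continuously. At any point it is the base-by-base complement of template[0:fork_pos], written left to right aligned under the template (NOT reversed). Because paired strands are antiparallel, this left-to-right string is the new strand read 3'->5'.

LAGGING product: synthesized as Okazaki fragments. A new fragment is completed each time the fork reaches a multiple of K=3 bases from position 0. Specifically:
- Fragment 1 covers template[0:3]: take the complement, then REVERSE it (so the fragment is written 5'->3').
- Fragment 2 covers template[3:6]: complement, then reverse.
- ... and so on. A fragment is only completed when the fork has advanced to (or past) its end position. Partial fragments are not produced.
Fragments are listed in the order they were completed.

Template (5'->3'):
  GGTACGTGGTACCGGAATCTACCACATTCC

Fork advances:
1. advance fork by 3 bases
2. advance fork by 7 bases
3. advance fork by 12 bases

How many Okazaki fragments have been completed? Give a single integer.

Answer: 7

Derivation:
Step 1: advance 3 -> fork_pos = 0 + 3 = 3. Reached multiple(s) of 3: 3 -> fragment 1 completed (1 total).
Step 2: advance 7 -> fork_pos = 3 + 7 = 10. Reached multiple(s) of 3: 6, 9 -> fragments 2-3 completed (3 total).
Step 3: advance 12 -> fork_pos = 10 + 12 = 22. Reached multiple(s) of 3: 12, 15, 18, 21 -> fragments 4-7 completed (7 total).
Check: final fork_pos = 22; the multiples of 3 that are <= 22 are 3..21 -> 22 // 3 = 7 completed fragment(s).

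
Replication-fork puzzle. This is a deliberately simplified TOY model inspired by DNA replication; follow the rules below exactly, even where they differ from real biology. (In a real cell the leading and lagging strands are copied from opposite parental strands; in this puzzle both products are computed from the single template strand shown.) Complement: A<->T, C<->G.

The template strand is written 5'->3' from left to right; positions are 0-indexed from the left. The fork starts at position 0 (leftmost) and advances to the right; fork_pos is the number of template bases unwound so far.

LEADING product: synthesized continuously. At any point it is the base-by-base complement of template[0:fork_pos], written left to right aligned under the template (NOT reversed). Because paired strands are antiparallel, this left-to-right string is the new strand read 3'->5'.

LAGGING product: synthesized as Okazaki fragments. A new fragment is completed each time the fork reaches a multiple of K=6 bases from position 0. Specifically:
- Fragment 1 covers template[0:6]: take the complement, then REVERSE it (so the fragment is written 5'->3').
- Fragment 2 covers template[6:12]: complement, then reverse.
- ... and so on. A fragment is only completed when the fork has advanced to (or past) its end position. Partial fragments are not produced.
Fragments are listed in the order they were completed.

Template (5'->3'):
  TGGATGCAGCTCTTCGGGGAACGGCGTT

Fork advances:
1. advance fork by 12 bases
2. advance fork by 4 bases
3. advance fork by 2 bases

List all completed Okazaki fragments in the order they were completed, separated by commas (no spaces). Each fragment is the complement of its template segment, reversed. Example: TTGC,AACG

Step 1: advance 12 -> fork_pos = 0 + 12 = 12. Reached multiple(s) of 6: 6, 12 -> fragments 1-2 completed (2 total).
Step 2: advance 4 -> fork_pos = 12 + 4 = 16. Next multiple of 6 is 18 (not reached); still 2 fragment(s).
Step 3: advance 2 -> fork_pos = 16 + 2 = 18. Reached multiple(s) of 6: 18 -> fragment 3 completed (3 total).
Final fork_pos = 18, so 3 fragment(s) are complete. Build each: template segment -> complement -> reverse.
Fragment 1: template[0:6] = TGGATG -> complement ACCTAC -> reversed CATCCA
Fragment 2: template[6:12] = CAGCTC -> complement GTCGAG -> reversed GAGCTG
Fragment 3: template[12:18] = TTCGGG -> complement AAGCCC -> reversed CCCGAA

Answer: CATCCA,GAGCTG,CCCGAA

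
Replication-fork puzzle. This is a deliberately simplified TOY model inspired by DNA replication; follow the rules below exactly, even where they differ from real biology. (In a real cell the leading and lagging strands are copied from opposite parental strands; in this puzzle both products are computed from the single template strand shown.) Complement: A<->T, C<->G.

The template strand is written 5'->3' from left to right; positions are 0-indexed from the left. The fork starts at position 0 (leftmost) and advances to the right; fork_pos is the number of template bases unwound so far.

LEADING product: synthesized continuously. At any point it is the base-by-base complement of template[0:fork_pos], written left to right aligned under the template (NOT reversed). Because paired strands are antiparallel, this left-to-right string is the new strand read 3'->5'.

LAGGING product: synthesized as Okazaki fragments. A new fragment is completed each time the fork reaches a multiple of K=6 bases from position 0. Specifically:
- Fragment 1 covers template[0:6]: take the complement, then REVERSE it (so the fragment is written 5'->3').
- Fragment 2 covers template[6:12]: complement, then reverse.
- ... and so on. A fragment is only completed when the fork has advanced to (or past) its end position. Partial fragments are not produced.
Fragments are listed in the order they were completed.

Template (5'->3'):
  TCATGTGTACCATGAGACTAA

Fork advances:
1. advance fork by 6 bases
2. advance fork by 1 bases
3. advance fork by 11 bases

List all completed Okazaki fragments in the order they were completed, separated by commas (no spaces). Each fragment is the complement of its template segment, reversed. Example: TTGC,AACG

Answer: ACATGA,TGGTAC,GTCTCA

Derivation:
Step 1: advance 6 -> fork_pos = 0 + 6 = 6. Reached multiple(s) of 6: 6 -> fragment 1 completed (1 total).
Step 2: advance 1 -> fork_pos = 6 + 1 = 7. Next multiple of 6 is 12 (not reached); still 1 fragment(s).
Step 3: advance 11 -> fork_pos = 7 + 11 = 18. Reached multiple(s) of 6: 12, 18 -> fragments 2-3 completed (3 total).
Final fork_pos = 18, so 3 fragment(s) are complete. Build each: template segment -> complement -> reverse.
Fragment 1: template[0:6] = TCATGT -> complement AGTACA -> reversed ACATGA
Fragment 2: template[6:12] = GTACCA -> complement CATGGT -> reversed TGGTAC
Fragment 3: template[12:18] = TGAGAC -> complement ACTCTG -> reversed GTCTCA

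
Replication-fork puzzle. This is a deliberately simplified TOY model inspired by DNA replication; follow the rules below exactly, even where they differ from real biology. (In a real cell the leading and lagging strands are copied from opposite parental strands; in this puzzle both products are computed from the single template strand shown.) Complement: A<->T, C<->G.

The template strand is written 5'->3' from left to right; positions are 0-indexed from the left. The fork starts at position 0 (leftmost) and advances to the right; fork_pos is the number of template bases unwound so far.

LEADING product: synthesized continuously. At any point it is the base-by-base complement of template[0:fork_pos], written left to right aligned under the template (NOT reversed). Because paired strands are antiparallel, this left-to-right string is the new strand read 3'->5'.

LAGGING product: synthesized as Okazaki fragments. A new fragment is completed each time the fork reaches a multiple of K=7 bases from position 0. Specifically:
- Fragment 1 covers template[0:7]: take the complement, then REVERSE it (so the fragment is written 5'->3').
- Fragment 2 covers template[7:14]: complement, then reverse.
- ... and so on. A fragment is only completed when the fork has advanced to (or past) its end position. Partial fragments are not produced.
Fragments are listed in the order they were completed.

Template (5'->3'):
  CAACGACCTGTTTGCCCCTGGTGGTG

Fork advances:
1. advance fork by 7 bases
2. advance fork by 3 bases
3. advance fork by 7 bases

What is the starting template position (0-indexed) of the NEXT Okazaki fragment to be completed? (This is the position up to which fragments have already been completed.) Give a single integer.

Answer: 14

Derivation:
Step 1: advance 7 -> fork_pos = 0 + 7 = 7. Reached multiple(s) of 7: 7 -> fragment 1 completed (1 total).
Step 2: advance 3 -> fork_pos = 7 + 3 = 10. Next multiple of 7 is 14 (not reached); still 1 fragment(s).
Step 3: advance 7 -> fork_pos = 10 + 7 = 17. Reached multiple(s) of 7: 14 -> fragment 2 completed (2 total).
2 fragment(s) completed, covering template[0:14] (2 x 7 = 14). The next fragment, fragment 3, covers template[14:21], so it starts at position 14.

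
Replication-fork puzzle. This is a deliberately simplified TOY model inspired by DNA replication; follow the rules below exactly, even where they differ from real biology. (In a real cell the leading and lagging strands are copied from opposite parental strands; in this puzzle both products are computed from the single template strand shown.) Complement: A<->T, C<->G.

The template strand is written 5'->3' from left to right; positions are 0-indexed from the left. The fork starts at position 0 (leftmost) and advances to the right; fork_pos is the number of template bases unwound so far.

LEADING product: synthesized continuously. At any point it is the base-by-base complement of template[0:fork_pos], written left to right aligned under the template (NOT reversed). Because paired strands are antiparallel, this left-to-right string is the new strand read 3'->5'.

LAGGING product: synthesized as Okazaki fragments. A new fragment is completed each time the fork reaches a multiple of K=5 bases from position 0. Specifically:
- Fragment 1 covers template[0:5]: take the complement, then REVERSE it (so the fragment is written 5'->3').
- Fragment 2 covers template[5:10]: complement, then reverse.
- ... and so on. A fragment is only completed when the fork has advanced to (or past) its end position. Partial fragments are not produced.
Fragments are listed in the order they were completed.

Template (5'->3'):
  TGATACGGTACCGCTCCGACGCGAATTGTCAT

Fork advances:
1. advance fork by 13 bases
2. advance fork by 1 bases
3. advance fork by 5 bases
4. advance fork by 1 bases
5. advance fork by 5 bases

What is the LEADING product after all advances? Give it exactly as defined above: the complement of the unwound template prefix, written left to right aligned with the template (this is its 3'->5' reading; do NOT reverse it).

Answer: ACTATGCCATGGCGAGGCTGCGCTT

Derivation:
Step 1: advance 13 -> fork_pos = 0 + 13 = 13.
Step 2: advance 1 -> fork_pos = 13 + 1 = 14.
Step 3: advance 5 -> fork_pos = 14 + 5 = 19.
Step 4: advance 1 -> fork_pos = 19 + 1 = 20.
Step 5: advance 5 -> fork_pos = 20 + 5 = 25.
Unwound prefix: template[0:25] = TGATACGGTACCGCTCCGACGCGAA
Complement it base by base (A<->T, C<->G), keeping left-to-right order:
  [0:5] TGATA -> ACTAT
  [5:10] CGGTA -> GCCAT
  [10:15] CCGCT -> GGCGA
  [15:20] CCGAC -> GGCTG
  [20:25] GCGAA -> CGCTT
Concatenate: ACTATGCCATGGCGAGGCTGCGCTT (length 25; written aligned with the template, i.e. 3'->5').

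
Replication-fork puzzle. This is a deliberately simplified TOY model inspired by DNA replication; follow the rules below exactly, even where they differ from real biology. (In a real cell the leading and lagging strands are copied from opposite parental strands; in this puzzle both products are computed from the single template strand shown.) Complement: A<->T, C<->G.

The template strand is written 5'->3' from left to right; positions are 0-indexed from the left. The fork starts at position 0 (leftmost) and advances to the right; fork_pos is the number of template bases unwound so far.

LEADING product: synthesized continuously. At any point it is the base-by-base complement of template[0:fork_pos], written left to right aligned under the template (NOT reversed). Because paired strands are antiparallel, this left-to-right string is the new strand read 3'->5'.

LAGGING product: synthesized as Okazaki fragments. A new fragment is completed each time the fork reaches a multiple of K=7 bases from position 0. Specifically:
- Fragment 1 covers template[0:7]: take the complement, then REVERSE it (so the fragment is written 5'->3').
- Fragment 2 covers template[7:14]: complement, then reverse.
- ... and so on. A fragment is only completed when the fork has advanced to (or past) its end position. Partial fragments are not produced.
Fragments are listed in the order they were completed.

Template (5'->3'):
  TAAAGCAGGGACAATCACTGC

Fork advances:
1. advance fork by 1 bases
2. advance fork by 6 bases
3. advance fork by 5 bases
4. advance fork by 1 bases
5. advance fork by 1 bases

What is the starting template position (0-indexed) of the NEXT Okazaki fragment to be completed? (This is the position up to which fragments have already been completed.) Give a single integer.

Answer: 14

Derivation:
Step 1: advance 1 -> fork_pos = 0 + 1 = 1. Next multiple of 7 is 7 (not reached); still 0 fragment(s).
Step 2: advance 6 -> fork_pos = 1 + 6 = 7. Reached multiple(s) of 7: 7 -> fragment 1 completed (1 total).
Step 3: advance 5 -> fork_pos = 7 + 5 = 12. Next multiple of 7 is 14 (not reached); still 1 fragment(s).
Step 4: advance 1 -> fork_pos = 12 + 1 = 13. Next multiple of 7 is 14 (not reached); still 1 fragment(s).
Step 5: advance 1 -> fork_pos = 13 + 1 = 14. Reached multiple(s) of 7: 14 -> fragment 2 completed (2 total).
2 fragment(s) completed, covering template[0:14] (2 x 7 = 14). The next fragment, fragment 3, covers template[14:21], so it starts at position 14.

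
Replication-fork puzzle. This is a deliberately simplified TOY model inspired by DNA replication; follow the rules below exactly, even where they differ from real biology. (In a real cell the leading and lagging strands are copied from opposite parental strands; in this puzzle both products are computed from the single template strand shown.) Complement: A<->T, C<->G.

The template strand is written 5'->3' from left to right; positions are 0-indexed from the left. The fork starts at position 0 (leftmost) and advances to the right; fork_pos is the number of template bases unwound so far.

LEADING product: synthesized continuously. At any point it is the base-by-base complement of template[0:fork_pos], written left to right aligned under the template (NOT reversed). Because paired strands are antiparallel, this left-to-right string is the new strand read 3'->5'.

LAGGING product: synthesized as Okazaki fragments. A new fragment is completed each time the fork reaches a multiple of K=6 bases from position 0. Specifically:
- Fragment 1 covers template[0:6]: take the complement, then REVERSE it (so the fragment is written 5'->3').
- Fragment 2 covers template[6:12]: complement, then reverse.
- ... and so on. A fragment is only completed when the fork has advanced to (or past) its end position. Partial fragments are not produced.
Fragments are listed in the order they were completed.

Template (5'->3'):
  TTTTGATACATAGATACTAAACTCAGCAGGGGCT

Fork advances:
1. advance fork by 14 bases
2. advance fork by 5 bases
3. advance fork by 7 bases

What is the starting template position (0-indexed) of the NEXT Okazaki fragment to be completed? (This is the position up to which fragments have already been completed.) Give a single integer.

Step 1: advance 14 -> fork_pos = 0 + 14 = 14. Reached multiple(s) of 6: 6, 12 -> fragments 1-2 completed (2 total).
Step 2: advance 5 -> fork_pos = 14 + 5 = 19. Reached multiple(s) of 6: 18 -> fragment 3 completed (3 total).
Step 3: advance 7 -> fork_pos = 19 + 7 = 26. Reached multiple(s) of 6: 24 -> fragment 4 completed (4 total).
4 fragment(s) completed, covering template[0:24] (4 x 6 = 24). The next fragment, fragment 5, covers template[24:30], so it starts at position 24.

Answer: 24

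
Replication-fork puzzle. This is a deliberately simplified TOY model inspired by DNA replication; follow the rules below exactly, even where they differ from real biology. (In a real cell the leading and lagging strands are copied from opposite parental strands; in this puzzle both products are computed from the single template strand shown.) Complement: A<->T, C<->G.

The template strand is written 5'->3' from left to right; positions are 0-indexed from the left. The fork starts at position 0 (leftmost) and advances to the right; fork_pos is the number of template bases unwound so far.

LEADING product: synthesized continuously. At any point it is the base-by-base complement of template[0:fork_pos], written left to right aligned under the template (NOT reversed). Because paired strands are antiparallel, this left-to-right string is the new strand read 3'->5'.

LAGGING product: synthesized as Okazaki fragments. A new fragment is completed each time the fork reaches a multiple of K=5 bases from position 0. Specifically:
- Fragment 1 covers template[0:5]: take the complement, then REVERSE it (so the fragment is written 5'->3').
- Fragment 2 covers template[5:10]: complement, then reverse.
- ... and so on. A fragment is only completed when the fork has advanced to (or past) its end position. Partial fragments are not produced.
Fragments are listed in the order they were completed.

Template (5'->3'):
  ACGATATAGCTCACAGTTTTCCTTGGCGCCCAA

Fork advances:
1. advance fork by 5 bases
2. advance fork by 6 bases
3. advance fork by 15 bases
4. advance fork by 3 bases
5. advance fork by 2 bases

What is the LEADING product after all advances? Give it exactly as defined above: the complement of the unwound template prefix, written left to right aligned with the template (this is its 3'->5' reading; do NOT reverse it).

Answer: TGCTATATCGAGTGTCAAAAGGAACCGCGGG

Derivation:
Step 1: advance 5 -> fork_pos = 0 + 5 = 5.
Step 2: advance 6 -> fork_pos = 5 + 6 = 11.
Step 3: advance 15 -> fork_pos = 11 + 15 = 26.
Step 4: advance 3 -> fork_pos = 26 + 3 = 29.
Step 5: advance 2 -> fork_pos = 29 + 2 = 31.
Unwound prefix: template[0:31] = ACGATATAGCTCACAGTTTTCCTTGGCGCCC
Complement it base by base (A<->T, C<->G), keeping left-to-right order:
  [0:5] ACGAT -> TGCTA
  [5:10] ATAGC -> TATCG
  [10:15] TCACA -> AGTGT
  [15:20] GTTTT -> CAAAA
  [20:25] CCTTG -> GGAAC
  [25:30] GCGCC -> CGCGG
  [30:31] C -> G
Concatenate: TGCTATATCGAGTGTCAAAAGGAACCGCGGG (length 31; written aligned with the template, i.e. 3'->5').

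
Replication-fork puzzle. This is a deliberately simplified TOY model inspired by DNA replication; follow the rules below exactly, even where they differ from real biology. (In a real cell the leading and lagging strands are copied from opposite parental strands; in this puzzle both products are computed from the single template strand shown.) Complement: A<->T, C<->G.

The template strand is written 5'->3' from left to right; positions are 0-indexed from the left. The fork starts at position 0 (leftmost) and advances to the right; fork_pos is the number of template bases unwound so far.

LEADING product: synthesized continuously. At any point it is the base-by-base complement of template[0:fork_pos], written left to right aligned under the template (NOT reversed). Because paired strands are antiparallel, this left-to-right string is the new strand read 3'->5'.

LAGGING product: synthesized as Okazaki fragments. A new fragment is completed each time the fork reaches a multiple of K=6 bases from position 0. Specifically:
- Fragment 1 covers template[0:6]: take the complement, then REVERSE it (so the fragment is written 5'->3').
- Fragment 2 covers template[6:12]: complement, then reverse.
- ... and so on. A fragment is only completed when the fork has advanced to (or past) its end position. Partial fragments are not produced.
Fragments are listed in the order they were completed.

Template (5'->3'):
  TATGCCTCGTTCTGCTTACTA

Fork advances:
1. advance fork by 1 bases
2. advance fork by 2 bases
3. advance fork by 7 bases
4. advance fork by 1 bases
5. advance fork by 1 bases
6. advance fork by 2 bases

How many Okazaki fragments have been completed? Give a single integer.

Answer: 2

Derivation:
Step 1: advance 1 -> fork_pos = 0 + 1 = 1. Next multiple of 6 is 6 (not reached); still 0 fragment(s).
Step 2: advance 2 -> fork_pos = 1 + 2 = 3. Next multiple of 6 is 6 (not reached); still 0 fragment(s).
Step 3: advance 7 -> fork_pos = 3 + 7 = 10. Reached multiple(s) of 6: 6 -> fragment 1 completed (1 total).
Step 4: advance 1 -> fork_pos = 10 + 1 = 11. Next multiple of 6 is 12 (not reached); still 1 fragment(s).
Step 5: advance 1 -> fork_pos = 11 + 1 = 12. Reached multiple(s) of 6: 12 -> fragment 2 completed (2 total).
Step 6: advance 2 -> fork_pos = 12 + 2 = 14. Next multiple of 6 is 18 (not reached); still 2 fragment(s).
Check: final fork_pos = 14; the multiples of 6 that are <= 14 are 6..12 -> 14 // 6 = 2 completed fragment(s).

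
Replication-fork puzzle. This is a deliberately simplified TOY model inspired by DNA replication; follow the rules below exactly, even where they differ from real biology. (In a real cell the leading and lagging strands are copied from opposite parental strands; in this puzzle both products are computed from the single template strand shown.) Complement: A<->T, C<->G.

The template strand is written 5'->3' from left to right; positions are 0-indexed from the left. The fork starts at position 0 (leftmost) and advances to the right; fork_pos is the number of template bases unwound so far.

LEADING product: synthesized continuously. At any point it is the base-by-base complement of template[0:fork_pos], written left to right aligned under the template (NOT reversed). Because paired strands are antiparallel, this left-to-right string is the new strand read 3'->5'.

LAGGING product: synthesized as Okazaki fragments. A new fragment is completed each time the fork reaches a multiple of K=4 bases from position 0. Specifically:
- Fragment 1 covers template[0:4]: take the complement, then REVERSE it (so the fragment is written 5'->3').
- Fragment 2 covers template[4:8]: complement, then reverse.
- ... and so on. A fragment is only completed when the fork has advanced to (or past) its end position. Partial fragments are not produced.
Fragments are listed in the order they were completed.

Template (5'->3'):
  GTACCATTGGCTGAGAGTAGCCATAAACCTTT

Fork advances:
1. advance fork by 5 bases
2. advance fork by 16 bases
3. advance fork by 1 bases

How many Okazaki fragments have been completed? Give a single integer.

Step 1: advance 5 -> fork_pos = 0 + 5 = 5. Reached multiple(s) of 4: 4 -> fragment 1 completed (1 total).
Step 2: advance 16 -> fork_pos = 5 + 16 = 21. Reached multiple(s) of 4: 8, 12, 16, 20 -> fragments 2-5 completed (5 total).
Step 3: advance 1 -> fork_pos = 21 + 1 = 22. Next multiple of 4 is 24 (not reached); still 5 fragment(s).
Check: final fork_pos = 22; the multiples of 4 that are <= 22 are 4..20 -> 22 // 4 = 5 completed fragment(s).

Answer: 5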